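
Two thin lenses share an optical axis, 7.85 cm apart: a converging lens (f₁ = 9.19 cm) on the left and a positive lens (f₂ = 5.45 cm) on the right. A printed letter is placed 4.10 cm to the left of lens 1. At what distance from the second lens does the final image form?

Lens 1: 1/d_i1 = 1/f₁ − 1/d_o1 = 1/(9.19) − 1/(4.10) = -0.1351, so d_i1 = -7.403 cm.
The intermediate image is 7.403 cm to the left of lens 1 (virtual), which is 7.85 − (-7.403) = 15.25 cm to the left of lens 2, so d_o2 = +15.25 cm.
Lens 2: 1/d_i2 = 1/f₂ − 1/d_o2 = 1/(5.45) − 1/(15.25) = 0.1179, so d_i2 = 8.48 cm.
The final image is real, 8.48 cm to the right of lens 2 (overall magnification ≈ -1.0).

8.48 cm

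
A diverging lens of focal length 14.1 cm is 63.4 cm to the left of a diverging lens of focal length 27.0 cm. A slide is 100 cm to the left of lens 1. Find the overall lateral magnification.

f₁ = −14.1 cm (diverging).
Lens 1: 1/d_i1 = 1/(-14.1) − 1/(100) = -0.08092, so d_i1 = -12.36 cm; m₁ = −d_i1/d_o1 = +0.1236.
d_o2 = 63.4 − (-12.36) = 75.76 cm.
f₂ = −27.0 cm (diverging).
Lens 2: 1/d_i2 = 1/(-27.0) − 1/(75.76) = -0.05024, so d_i2 = -19.91 cm; m₂ = −d_i2/d_o2 = +0.2627.
m = m₁·m₂ = (+0.1236)(+0.2627) = +0.0325.

m = +0.0325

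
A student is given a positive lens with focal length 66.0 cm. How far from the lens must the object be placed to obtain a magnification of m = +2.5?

m = −d_i/d_o ⇒ d_i = −m·d_o.
1/f = 1/d_o + 1/d_i = 1/d_o − 1/(m·d_o) = (1 − 1/m)/d_o, so d_o = f(1 − 1/m) = (66.00)(1 − 1/(+2.5)) = 39.6 cm.

39.6 cm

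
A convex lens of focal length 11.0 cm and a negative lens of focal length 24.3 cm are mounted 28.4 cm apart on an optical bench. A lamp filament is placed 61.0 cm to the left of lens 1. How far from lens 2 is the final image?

Lens 1: 1/d_i1 = 1/f₁ − 1/d_o1 = 1/(11.0) − 1/(61.0) = 0.07452, so d_i1 = 13.42 cm.
The intermediate image is 13.42 cm to the right of lens 1, which is 28.4 − (13.42) = 14.98 cm to the left of lens 2, so d_o2 = +14.98 cm.
Lens 2 is diverging, so f₂ = −24.3 cm.
Lens 2: 1/d_i2 = 1/f₂ − 1/d_o2 = 1/(-24.3) − 1/(14.98) = -0.1079, so d_i2 = -9.27 cm.
The final image is virtual, 9.27 cm to the left of lens 2 (overall magnification ≈ -0.14).

9.27 cm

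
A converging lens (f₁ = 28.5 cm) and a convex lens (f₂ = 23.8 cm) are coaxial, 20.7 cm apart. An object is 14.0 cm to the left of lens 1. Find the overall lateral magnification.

m = -1.92

Lens 1: 1/d_i1 = 1/(28.5) − 1/(14.0) = -0.03634, so d_i1 = -27.52 cm; m₁ = −d_i1/d_o1 = +1.966.
d_o2 = 20.7 − (-27.52) = 48.22 cm.
Lens 2: 1/d_i2 = 1/(23.8) − 1/(48.22) = 0.02128, so d_i2 = 47.00 cm; m₂ = −d_i2/d_o2 = -0.9746.
m = m₁·m₂ = (+1.966)(-0.9746) = -1.92.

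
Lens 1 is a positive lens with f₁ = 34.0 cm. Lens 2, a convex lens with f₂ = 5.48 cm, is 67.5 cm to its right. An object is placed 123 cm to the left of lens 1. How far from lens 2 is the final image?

7.48 cm

Lens 1: 1/d_i1 = 1/f₁ − 1/d_o1 = 1/(34.0) − 1/(123) = 0.02128, so d_i1 = 46.99 cm.
The intermediate image is 46.99 cm to the right of lens 1, which is 67.5 − (46.99) = 20.51 cm to the left of lens 2, so d_o2 = +20.51 cm.
Lens 2: 1/d_i2 = 1/f₂ − 1/d_o2 = 1/(5.48) − 1/(20.51) = 0.1337, so d_i2 = 7.48 cm.
The final image is real, 7.48 cm to the right of lens 2 (overall magnification ≈ 0.14).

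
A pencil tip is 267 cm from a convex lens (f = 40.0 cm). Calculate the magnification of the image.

1/d_i = 1/f − 1/d_o = 1/(40.00) − 1/(267) = 0.02125, so d_i = 47.05 cm.
m = −d_i/d_o = −(47.05)/(267) = -0.176.
The image is real, inverted and reduced, on the far side of the lens.

m = -0.176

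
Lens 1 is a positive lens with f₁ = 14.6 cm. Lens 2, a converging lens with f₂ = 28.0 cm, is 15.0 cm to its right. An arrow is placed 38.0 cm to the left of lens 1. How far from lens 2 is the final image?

Lens 1: 1/d_i1 = 1/f₁ − 1/d_o1 = 1/(14.6) − 1/(38.0) = 0.04218, so d_i1 = 23.71 cm.
The intermediate image is 23.71 cm to the right of lens 1, which lies 8.710 cm to the right of lens 2 — a virtual object — so d_o2 = −8.710 cm.
Lens 2: 1/d_i2 = 1/f₂ − 1/d_o2 = 1/(28.0) − 1/(-8.710) = 0.1505, so d_i2 = 6.64 cm.
The final image is real, 6.64 cm to the right of lens 2 (overall magnification ≈ -0.48).

6.64 cm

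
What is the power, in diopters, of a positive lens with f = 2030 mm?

f = 203 cm = 2.03 m.
P = 1/f = 1/(2.03 m) = +0.493 D.

P = +0.493 D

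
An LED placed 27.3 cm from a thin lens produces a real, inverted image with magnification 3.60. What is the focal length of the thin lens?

m = −d_i/d_o ⇒ d_i = −m·d_o = −(-3.60)·(27.3) = 98.28 cm.
1/f = 1/d_o + 1/d_i = 1/(27.3) + 1/(98.28) = 0.04681, so f = 21.4 cm.
Since f is positive, the thin lens is converging.

f = 21.4 cm (converging)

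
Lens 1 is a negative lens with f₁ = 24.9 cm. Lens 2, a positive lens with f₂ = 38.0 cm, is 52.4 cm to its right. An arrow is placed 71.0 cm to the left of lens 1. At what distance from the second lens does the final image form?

82.0 cm

Lens 1 is diverging, so f₁ = −24.9 cm.
Lens 1: 1/d_i1 = 1/f₁ − 1/d_o1 = 1/(-24.9) − 1/(71.0) = -0.05425, so d_i1 = -18.43 cm.
The intermediate image is 18.43 cm to the left of lens 1 (virtual), which is 52.4 − (-18.43) = 70.83 cm to the left of lens 2, so d_o2 = +70.83 cm.
Lens 2: 1/d_i2 = 1/f₂ − 1/d_o2 = 1/(38.0) − 1/(70.83) = 0.01220, so d_i2 = 82.0 cm.
The final image is real, 82.0 cm to the right of lens 2 (overall magnification ≈ -0.30).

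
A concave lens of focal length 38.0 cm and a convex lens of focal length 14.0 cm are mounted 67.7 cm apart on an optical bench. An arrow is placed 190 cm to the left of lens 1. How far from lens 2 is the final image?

16.3 cm

Lens 1 is diverging, so f₁ = −38.0 cm.
Lens 1: 1/d_i1 = 1/f₁ − 1/d_o1 = 1/(-38.0) − 1/(190) = -0.03158, so d_i1 = -31.67 cm.
The intermediate image is 31.67 cm to the left of lens 1 (virtual), which is 67.7 − (-31.67) = 99.37 cm to the left of lens 2, so d_o2 = +99.37 cm.
Lens 2: 1/d_i2 = 1/f₂ − 1/d_o2 = 1/(14.0) − 1/(99.37) = 0.06137, so d_i2 = 16.3 cm.
The final image is real, 16.3 cm to the right of lens 2 (overall magnification ≈ -0.027).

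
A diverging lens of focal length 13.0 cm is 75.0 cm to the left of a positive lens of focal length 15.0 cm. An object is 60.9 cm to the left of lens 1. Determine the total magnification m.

m = -0.0373

f₁ = −13.0 cm (diverging).
Lens 1: 1/d_i1 = 1/(-13.0) − 1/(60.9) = -0.09334, so d_i1 = -10.71 cm; m₁ = −d_i1/d_o1 = +0.1759.
d_o2 = 75.0 − (-10.71) = 85.71 cm.
Lens 2: 1/d_i2 = 1/(15.0) − 1/(85.71) = 0.05500, so d_i2 = 18.18 cm; m₂ = −d_i2/d_o2 = -0.2121.
m = m₁·m₂ = (+0.1759)(-0.2121) = -0.0373.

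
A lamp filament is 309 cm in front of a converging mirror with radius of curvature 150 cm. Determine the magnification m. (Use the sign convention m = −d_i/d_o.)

f = R/2 = 150/2 = 75.00 cm.
1/d_i = 1/f − 1/d_o = 1/(75.00) − 1/(309) = 0.01010, so d_i = 99.04 cm.
m = −d_i/d_o = −(99.04)/(309) = -0.321.
The image is real, inverted and reduced, in front of the mirror.

m = -0.321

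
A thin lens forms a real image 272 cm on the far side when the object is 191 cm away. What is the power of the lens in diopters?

P = +0.891 D

d_i = +272 cm.
1/f = 1/d_o + 1/d_i = 1/(191) + 1/(272) = 0.008912 cm⁻¹.
f = 112.2 cm = 1.122 m, so P = 1/f = +0.891 D.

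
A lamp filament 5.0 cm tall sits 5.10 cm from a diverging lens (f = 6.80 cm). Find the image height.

2.86 cm

For a diverging lens, f = -6.80 cm.
1/d_i = 1/f − 1/d_o = 1/(-6.800) − 1/(5.10) = -0.3431, so d_i = -2.914 cm.
m = −d_i/d_o = +0.5714.
|h_i| = |m|·h_o = 0.5714 × 5.0 = 2.86 cm. The image is virtual, upright and reduced, on the same side as the object.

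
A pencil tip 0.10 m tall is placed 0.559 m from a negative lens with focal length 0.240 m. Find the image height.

0.0300 m

For a negative lens, f = -0.240 m.
1/d_i = 1/f − 1/d_o = 1/(-0.2400) − 1/(0.559) = -5.956, so d_i = -0.1679 m.
m = −d_i/d_o = +0.3004.
|h_i| = |m|·h_o = 0.3004 × 0.10 = 0.0300 m. The image is virtual, upright and reduced, on the same side as the object.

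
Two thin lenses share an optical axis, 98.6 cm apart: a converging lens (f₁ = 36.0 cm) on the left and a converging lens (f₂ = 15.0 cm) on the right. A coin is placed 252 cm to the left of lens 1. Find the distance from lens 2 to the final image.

Lens 1: 1/d_i1 = 1/f₁ − 1/d_o1 = 1/(36.0) − 1/(252) = 0.02381, so d_i1 = 42.00 cm.
The intermediate image is 42.00 cm to the right of lens 1, which is 98.6 − (42.00) = 56.60 cm to the left of lens 2, so d_o2 = +56.60 cm.
Lens 2: 1/d_i2 = 1/f₂ − 1/d_o2 = 1/(15.0) − 1/(56.60) = 0.04900, so d_i2 = 20.4 cm.
The final image is real, 20.4 cm to the right of lens 2 (overall magnification ≈ 0.060).

20.4 cm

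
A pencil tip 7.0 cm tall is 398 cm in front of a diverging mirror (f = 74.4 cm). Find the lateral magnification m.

For a diverging mirror, f = -74.4 cm.
1/d_i = 1/f − 1/d_o = 1/(-74.40) − 1/(398) = -0.01595, so d_i = -62.68 cm.
m = −d_i/d_o = −(-62.68)/(398) = +0.157.
The image is virtual, upright and reduced, behind the mirror.

m = +0.157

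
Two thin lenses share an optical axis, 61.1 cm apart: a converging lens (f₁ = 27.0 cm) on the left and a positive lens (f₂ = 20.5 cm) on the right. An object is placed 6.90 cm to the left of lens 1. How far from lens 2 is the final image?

28.9 cm

Lens 1: 1/d_i1 = 1/f₁ − 1/d_o1 = 1/(27.0) − 1/(6.90) = -0.1079, so d_i1 = -9.269 cm.
The intermediate image is 9.269 cm to the left of lens 1 (virtual), which is 61.1 − (-9.269) = 70.37 cm to the left of lens 2, so d_o2 = +70.37 cm.
Lens 2: 1/d_i2 = 1/f₂ − 1/d_o2 = 1/(20.5) − 1/(70.37) = 0.03457, so d_i2 = 28.9 cm.
The final image is real, 28.9 cm to the right of lens 2 (overall magnification ≈ -0.55).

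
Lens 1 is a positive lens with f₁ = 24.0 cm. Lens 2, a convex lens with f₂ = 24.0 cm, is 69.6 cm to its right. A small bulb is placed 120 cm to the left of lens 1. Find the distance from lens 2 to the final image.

Lens 1: 1/d_i1 = 1/f₁ − 1/d_o1 = 1/(24.0) − 1/(120) = 0.03333, so d_i1 = 30.00 cm.
The intermediate image is 30.00 cm to the right of lens 1, which is 69.6 − (30.00) = 39.60 cm to the left of lens 2, so d_o2 = +39.60 cm.
Lens 2: 1/d_i2 = 1/f₂ − 1/d_o2 = 1/(24.0) − 1/(39.60) = 0.01641, so d_i2 = 60.9 cm.
The final image is real, 60.9 cm to the right of lens 2 (overall magnification ≈ 0.38).

60.9 cm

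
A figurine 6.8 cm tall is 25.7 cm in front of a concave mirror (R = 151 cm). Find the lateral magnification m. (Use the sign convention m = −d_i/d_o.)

f = R/2 = 151/2 = 75.50 cm.
1/d_i = 1/f − 1/d_o = 1/(75.50) − 1/(25.7) = -0.02567, so d_i = -38.96 cm.
m = −d_i/d_o = −(-38.96)/(25.7) = +1.52.
The image is virtual, upright and enlarged, behind the mirror.

m = +1.52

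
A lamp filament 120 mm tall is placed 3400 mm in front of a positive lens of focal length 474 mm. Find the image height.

19.4 mm

1/d_i = 1/f − 1/d_o = 1/(474.0) − 1/(3400) = 0.001816, so d_i = 550.8 mm.
m = −d_i/d_o = -0.1620.
|h_i| = |m|·h_o = 0.1620 × 120 = 19.4 mm. The image is real, inverted and reduced, on the far side of the lens.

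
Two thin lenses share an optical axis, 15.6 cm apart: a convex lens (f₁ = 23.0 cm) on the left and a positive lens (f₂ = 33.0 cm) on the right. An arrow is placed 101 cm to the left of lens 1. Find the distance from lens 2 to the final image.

Lens 1: 1/d_i1 = 1/f₁ − 1/d_o1 = 1/(23.0) − 1/(101) = 0.03358, so d_i1 = 29.78 cm.
The intermediate image is 29.78 cm to the right of lens 1, which lies 14.18 cm to the right of lens 2 — a virtual object — so d_o2 = −14.18 cm.
Lens 2: 1/d_i2 = 1/f₂ − 1/d_o2 = 1/(33.0) − 1/(-14.18) = 0.1008, so d_i2 = 9.92 cm.
The final image is real, 9.92 cm to the right of lens 2 (overall magnification ≈ -0.21).

9.92 cm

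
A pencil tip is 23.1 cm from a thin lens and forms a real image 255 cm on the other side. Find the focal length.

Real image ⇒ d_i = +255 cm.
1/f = 1/d_o + 1/d_i = 1/(23.1) + 1/(255) = 0.04721, so f = 21.2 cm.
Since f is positive, the thin lens is converging.

f = 21.2 cm (converging)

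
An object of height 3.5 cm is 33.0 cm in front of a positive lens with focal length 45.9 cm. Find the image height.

1/d_i = 1/f − 1/d_o = 1/(45.90) − 1/(33.0) = -0.008517, so d_i = -117.4 cm.
m = −d_i/d_o = +3.558.
|h_i| = |m|·h_o = 3.558 × 3.5 = 12.5 cm. The image is virtual, upright and enlarged, on the same side as the object.

12.5 cm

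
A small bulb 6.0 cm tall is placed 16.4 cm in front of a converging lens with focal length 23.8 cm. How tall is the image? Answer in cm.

19.3 cm

1/d_i = 1/f − 1/d_o = 1/(23.80) − 1/(16.4) = -0.01896, so d_i = -52.75 cm.
m = −d_i/d_o = +3.216.
|h_i| = |m|·h_o = 3.216 × 6.0 = 19.3 cm. The image is virtual, upright and enlarged, on the same side as the object.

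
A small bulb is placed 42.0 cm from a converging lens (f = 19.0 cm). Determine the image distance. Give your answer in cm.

Lens equation: 1/d_i = 1/f − 1/d_o = 1/(19.00) − 1/(42.0) = 0.05263 − 0.02381 = 0.02882, so d_i = 34.7 cm.
The image is real, inverted and reduced, on the far side of the lens.

34.7 cm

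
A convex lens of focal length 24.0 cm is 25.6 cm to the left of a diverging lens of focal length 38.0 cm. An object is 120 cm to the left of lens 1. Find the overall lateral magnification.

m = -0.283

Lens 1: 1/d_i1 = 1/(24.0) − 1/(120) = 0.03333, so d_i1 = 30.00 cm; m₁ = −d_i1/d_o1 = -0.2500.
d_o2 = 25.6 − (30.00) = -4.400 cm (virtual object).
f₂ = −38.0 cm (diverging).
Lens 2: 1/d_i2 = 1/(-38.0) − 1/(-4.400) = 0.2010, so d_i2 = 4.976 cm; m₂ = −d_i2/d_o2 = +1.131.
m = m₁·m₂ = (-0.2500)(+1.131) = -0.283.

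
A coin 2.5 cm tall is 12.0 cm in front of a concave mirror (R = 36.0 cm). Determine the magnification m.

f = R/2 = 36.0/2 = 18.00 cm.
1/d_i = 1/f − 1/d_o = 1/(18.00) − 1/(12.0) = -0.02778, so d_i = -36.00 cm.
m = −d_i/d_o = −(-36.00)/(12.0) = +3.00.
The image is virtual, upright and enlarged, behind the mirror.

m = +3.00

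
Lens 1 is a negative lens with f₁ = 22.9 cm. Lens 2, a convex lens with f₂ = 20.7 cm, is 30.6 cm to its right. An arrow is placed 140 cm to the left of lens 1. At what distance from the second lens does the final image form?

35.2 cm

Lens 1 is diverging, so f₁ = −22.9 cm.
Lens 1: 1/d_i1 = 1/f₁ − 1/d_o1 = 1/(-22.9) − 1/(140) = -0.05081, so d_i1 = -19.68 cm.
The intermediate image is 19.68 cm to the left of lens 1 (virtual), which is 30.6 − (-19.68) = 50.28 cm to the left of lens 2, so d_o2 = +50.28 cm.
Lens 2: 1/d_i2 = 1/f₂ − 1/d_o2 = 1/(20.7) − 1/(50.28) = 0.02842, so d_i2 = 35.2 cm.
The final image is real, 35.2 cm to the right of lens 2 (overall magnification ≈ -0.098).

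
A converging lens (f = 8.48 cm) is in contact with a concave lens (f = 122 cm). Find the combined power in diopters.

P₁ = 1/f₁ = 1/(0.0848 m) = +11.79 D; P₂ = 1/f₂ = 1/(-1.22 m) = -0.8197 D.
For thin lenses in contact, P = P₁ + P₂ = (+11.79) + (-0.8197) = +11.0 D.

P = +11.0 D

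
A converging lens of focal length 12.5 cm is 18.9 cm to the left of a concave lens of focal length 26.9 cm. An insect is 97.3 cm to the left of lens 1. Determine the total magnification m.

m = -0.126

Lens 1: 1/d_i1 = 1/(12.5) − 1/(97.3) = 0.06972, so d_i1 = 14.34 cm; m₁ = −d_i1/d_o1 = -0.1474.
d_o2 = 18.9 − (14.34) = 4.560 cm.
f₂ = −26.9 cm (diverging).
Lens 2: 1/d_i2 = 1/(-26.9) − 1/(4.560) = -0.2565, so d_i2 = -3.899 cm; m₂ = −d_i2/d_o2 = +0.8551.
m = m₁·m₂ = (-0.1474)(+0.8551) = -0.126.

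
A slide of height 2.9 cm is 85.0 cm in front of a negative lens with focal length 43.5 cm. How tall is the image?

0.982 cm

For a negative lens, f = -43.5 cm.
1/d_i = 1/f − 1/d_o = 1/(-43.50) − 1/(85.0) = -0.03475, so d_i = -28.77 cm.
m = −d_i/d_o = +0.3385.
|h_i| = |m|·h_o = 0.3385 × 2.9 = 0.982 cm. The image is virtual, upright and reduced, on the same side as the object.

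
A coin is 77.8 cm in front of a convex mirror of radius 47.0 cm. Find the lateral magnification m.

m = +0.232

f = R/2 = 47.0/2 = 23.50 cm; for a convex mirror, f = -23.50 cm.
1/d_i = 1/f − 1/d_o = 1/(-23.50) − 1/(77.8) = -0.05541, so d_i = -18.05 cm.
m = −d_i/d_o = −(-18.05)/(77.8) = +0.232.
The image is virtual, upright and reduced, behind the mirror.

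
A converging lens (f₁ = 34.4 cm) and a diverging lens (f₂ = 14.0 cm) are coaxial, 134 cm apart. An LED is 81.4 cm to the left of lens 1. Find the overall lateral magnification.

m = -0.116

Lens 1: 1/d_i1 = 1/(34.4) − 1/(81.4) = 0.01678, so d_i1 = 59.58 cm; m₁ = −d_i1/d_o1 = -0.7319.
d_o2 = 134 − (59.58) = 74.42 cm.
f₂ = −14.0 cm (diverging).
Lens 2: 1/d_i2 = 1/(-14.0) − 1/(74.42) = -0.08487, so d_i2 = -11.78 cm; m₂ = −d_i2/d_o2 = +0.1583.
m = m₁·m₂ = (-0.7319)(+0.1583) = -0.116.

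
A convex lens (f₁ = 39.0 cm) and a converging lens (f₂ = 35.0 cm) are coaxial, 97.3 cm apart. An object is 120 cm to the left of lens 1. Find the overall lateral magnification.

m = +3.73

Lens 1: 1/d_i1 = 1/(39.0) − 1/(120) = 0.01731, so d_i1 = 57.78 cm; m₁ = −d_i1/d_o1 = -0.4815.
d_o2 = 97.3 − (57.78) = 39.52 cm.
Lens 2: 1/d_i2 = 1/(35.0) − 1/(39.52) = 0.003268, so d_i2 = 306.0 cm; m₂ = −d_i2/d_o2 = -7.743.
m = m₁·m₂ = (-0.4815)(-7.743) = +3.73.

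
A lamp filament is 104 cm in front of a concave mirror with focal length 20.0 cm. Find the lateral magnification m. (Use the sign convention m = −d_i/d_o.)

m = -0.238

1/d_i = 1/f − 1/d_o = 1/(20.00) − 1/(104) = 0.04038, so d_i = 24.76 cm.
m = −d_i/d_o = −(24.76)/(104) = -0.238.
The image is real, inverted and reduced, in front of the mirror.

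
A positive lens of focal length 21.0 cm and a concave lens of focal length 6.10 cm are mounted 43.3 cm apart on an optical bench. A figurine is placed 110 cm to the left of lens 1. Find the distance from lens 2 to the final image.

Lens 1: 1/d_i1 = 1/f₁ − 1/d_o1 = 1/(21.0) − 1/(110) = 0.03853, so d_i1 = 25.96 cm.
The intermediate image is 25.96 cm to the right of lens 1, which is 43.3 − (25.96) = 17.34 cm to the left of lens 2, so d_o2 = +17.34 cm.
Lens 2 is diverging, so f₂ = −6.10 cm.
Lens 2: 1/d_i2 = 1/f₂ − 1/d_o2 = 1/(-6.10) − 1/(17.34) = -0.2216, so d_i2 = -4.51 cm.
The final image is virtual, 4.51 cm to the left of lens 2 (overall magnification ≈ -0.061).

4.51 cm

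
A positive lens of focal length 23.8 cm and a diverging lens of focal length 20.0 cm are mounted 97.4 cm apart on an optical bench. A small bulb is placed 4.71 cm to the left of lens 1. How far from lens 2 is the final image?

16.8 cm

Lens 1: 1/d_i1 = 1/f₁ − 1/d_o1 = 1/(23.8) − 1/(4.71) = -0.1703, so d_i1 = -5.872 cm.
The intermediate image is 5.872 cm to the left of lens 1 (virtual), which is 97.4 − (-5.872) = 103.3 cm to the left of lens 2, so d_o2 = +103.3 cm.
Lens 2 is diverging, so f₂ = −20.0 cm.
Lens 2: 1/d_i2 = 1/f₂ − 1/d_o2 = 1/(-20.0) − 1/(103.3) = -0.05968, so d_i2 = -16.8 cm.
The final image is virtual, 16.8 cm to the left of lens 2 (overall magnification ≈ 0.20).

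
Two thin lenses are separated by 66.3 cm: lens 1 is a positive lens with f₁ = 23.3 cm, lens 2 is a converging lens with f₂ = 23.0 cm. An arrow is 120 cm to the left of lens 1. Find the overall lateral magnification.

Lens 1: 1/d_i1 = 1/(23.3) − 1/(120) = 0.03459, so d_i1 = 28.91 cm; m₁ = −d_i1/d_o1 = -0.2409.
d_o2 = 66.3 − (28.91) = 37.39 cm.
Lens 2: 1/d_i2 = 1/(23.0) − 1/(37.39) = 0.01673, so d_i2 = 59.76 cm; m₂ = −d_i2/d_o2 = -1.598.
m = m₁·m₂ = (-0.2409)(-1.598) = +0.385.

m = +0.385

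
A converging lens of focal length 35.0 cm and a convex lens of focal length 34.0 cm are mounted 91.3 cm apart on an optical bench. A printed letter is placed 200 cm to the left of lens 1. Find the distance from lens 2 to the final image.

Lens 1: 1/d_i1 = 1/f₁ − 1/d_o1 = 1/(35.0) − 1/(200) = 0.02357, so d_i1 = 42.42 cm.
The intermediate image is 42.42 cm to the right of lens 1, which is 91.3 − (42.42) = 48.88 cm to the left of lens 2, so d_o2 = +48.88 cm.
Lens 2: 1/d_i2 = 1/f₂ − 1/d_o2 = 1/(34.0) − 1/(48.88) = 0.008953, so d_i2 = 112 cm.
The final image is real, 112 cm to the right of lens 2 (overall magnification ≈ 0.48).

112 cm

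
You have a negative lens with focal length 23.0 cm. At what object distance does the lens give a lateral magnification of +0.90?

For a negative lens, f = -23.0 cm.
m = −d_i/d_o ⇒ d_i = −m·d_o.
1/f = 1/d_o + 1/d_i = 1/d_o − 1/(m·d_o) = (1 − 1/m)/d_o, so d_o = f(1 − 1/m) = (-23.00)(1 − 1/(+0.90)) = 2.56 cm.

2.56 cm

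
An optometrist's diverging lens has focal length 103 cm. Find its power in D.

For a diverging lens, f = −103 cm.
f = -103 cm = -1.03 m.
P = 1/f = 1/(-1.03 m) = -0.971 D.

P = -0.971 D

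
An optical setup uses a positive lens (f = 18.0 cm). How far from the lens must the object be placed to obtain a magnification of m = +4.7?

14.2 cm

m = −d_i/d_o ⇒ d_i = −m·d_o.
1/f = 1/d_o + 1/d_i = 1/d_o − 1/(m·d_o) = (1 − 1/m)/d_o, so d_o = f(1 − 1/m) = (18.00)(1 − 1/(+4.7)) = 14.2 cm.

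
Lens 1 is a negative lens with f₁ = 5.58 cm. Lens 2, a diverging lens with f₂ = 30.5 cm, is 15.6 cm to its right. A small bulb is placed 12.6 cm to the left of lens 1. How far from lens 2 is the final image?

11.9 cm

Lens 1 is diverging, so f₁ = −5.58 cm.
Lens 1: 1/d_i1 = 1/f₁ − 1/d_o1 = 1/(-5.58) − 1/(12.6) = -0.2586, so d_i1 = -3.867 cm.
The intermediate image is 3.867 cm to the left of lens 1 (virtual), which is 15.6 − (-3.867) = 19.47 cm to the left of lens 2, so d_o2 = +19.47 cm.
Lens 2 is diverging, so f₂ = −30.5 cm.
Lens 2: 1/d_i2 = 1/f₂ − 1/d_o2 = 1/(-30.5) − 1/(19.47) = -0.08415, so d_i2 = -11.9 cm.
The final image is virtual, 11.9 cm to the left of lens 2 (overall magnification ≈ 0.19).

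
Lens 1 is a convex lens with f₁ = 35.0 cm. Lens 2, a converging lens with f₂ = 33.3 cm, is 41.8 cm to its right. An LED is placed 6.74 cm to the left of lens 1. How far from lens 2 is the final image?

Lens 1: 1/d_i1 = 1/f₁ − 1/d_o1 = 1/(35.0) − 1/(6.74) = -0.1198, so d_i1 = -8.347 cm.
The intermediate image is 8.347 cm to the left of lens 1 (virtual), which is 41.8 − (-8.347) = 50.15 cm to the left of lens 2, so d_o2 = +50.15 cm.
Lens 2: 1/d_i2 = 1/f₂ − 1/d_o2 = 1/(33.3) − 1/(50.15) = 0.01009, so d_i2 = 99.1 cm.
The final image is real, 99.1 cm to the right of lens 2 (overall magnification ≈ -2.4).

99.1 cm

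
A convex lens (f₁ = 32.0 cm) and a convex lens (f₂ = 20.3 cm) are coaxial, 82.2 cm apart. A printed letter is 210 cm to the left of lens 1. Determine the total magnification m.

m = +0.151

Lens 1: 1/d_i1 = 1/(32.0) − 1/(210) = 0.02649, so d_i1 = 37.75 cm; m₁ = −d_i1/d_o1 = -0.1798.
d_o2 = 82.2 − (37.75) = 44.45 cm.
Lens 2: 1/d_i2 = 1/(20.3) − 1/(44.45) = 0.02676, so d_i2 = 37.36 cm; m₂ = −d_i2/d_o2 = -0.8406.
m = m₁·m₂ = (-0.1798)(-0.8406) = +0.151.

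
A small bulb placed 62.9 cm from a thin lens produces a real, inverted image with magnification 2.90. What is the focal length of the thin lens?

f = 46.8 cm (converging)

m = −d_i/d_o ⇒ d_i = −m·d_o = −(-2.90)·(62.9) = 182.4 cm.
1/f = 1/d_o + 1/d_i = 1/(62.9) + 1/(182.4) = 0.02138, so f = 46.8 cm.
Since f is positive, the thin lens is converging.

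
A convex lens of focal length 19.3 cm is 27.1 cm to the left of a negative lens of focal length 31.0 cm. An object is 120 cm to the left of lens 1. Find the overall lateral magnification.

Lens 1: 1/d_i1 = 1/(19.3) − 1/(120) = 0.04348, so d_i1 = 23.00 cm; m₁ = −d_i1/d_o1 = -0.1917.
d_o2 = 27.1 − (23.00) = 4.100 cm.
f₂ = −31.0 cm (diverging).
Lens 2: 1/d_i2 = 1/(-31.0) − 1/(4.100) = -0.2762, so d_i2 = -3.621 cm; m₂ = −d_i2/d_o2 = +0.8832.
m = m₁·m₂ = (-0.1917)(+0.8832) = -0.169.

m = -0.169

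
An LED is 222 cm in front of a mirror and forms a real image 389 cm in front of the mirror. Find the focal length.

f = 141 cm (concave)

Real image ⇒ d_i = +389 cm.
1/f = 1/d_o + 1/d_i = 1/(222) + 1/(389) = 0.007075, so f = 141 cm.
Since f is positive, the mirror is concave.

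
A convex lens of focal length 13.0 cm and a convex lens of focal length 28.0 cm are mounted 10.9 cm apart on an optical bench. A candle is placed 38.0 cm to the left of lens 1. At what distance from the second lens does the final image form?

6.73 cm

Lens 1: 1/d_i1 = 1/f₁ − 1/d_o1 = 1/(13.0) − 1/(38.0) = 0.05061, so d_i1 = 19.76 cm.
The intermediate image is 19.76 cm to the right of lens 1, which lies 8.860 cm to the right of lens 2 — a virtual object — so d_o2 = −8.860 cm.
Lens 2: 1/d_i2 = 1/f₂ − 1/d_o2 = 1/(28.0) − 1/(-8.860) = 0.1486, so d_i2 = 6.73 cm.
The final image is real, 6.73 cm to the right of lens 2 (overall magnification ≈ -0.40).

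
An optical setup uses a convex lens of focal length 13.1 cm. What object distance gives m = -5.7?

15.4 cm

m = −d_i/d_o ⇒ d_i = −m·d_o.
1/f = 1/d_o + 1/d_i = 1/d_o − 1/(m·d_o) = (1 − 1/m)/d_o, so d_o = f(1 − 1/m) = (13.10)(1 − 1/(-5.7)) = 15.4 cm.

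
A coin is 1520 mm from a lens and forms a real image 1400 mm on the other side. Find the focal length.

Real image ⇒ d_i = +1400 mm.
1/f = 1/d_o + 1/d_i = 1/(1520) + 1/(1400) = 0.001372, so f = 729 mm.
Since f is positive, the lens is converging.

f = 729 mm (converging)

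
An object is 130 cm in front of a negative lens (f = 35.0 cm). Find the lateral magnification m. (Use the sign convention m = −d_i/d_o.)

m = +0.212

For a negative lens, f = -35.0 cm.
1/d_i = 1/f − 1/d_o = 1/(-35.00) − 1/(130) = -0.03626, so d_i = -27.58 cm.
m = −d_i/d_o = −(-27.58)/(130) = +0.212.
The image is virtual, upright and reduced, on the same side as the object.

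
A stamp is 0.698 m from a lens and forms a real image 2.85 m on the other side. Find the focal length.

f = 0.561 m (converging)

Real image ⇒ d_i = +2.85 m.
1/f = 1/d_o + 1/d_i = 1/(0.698) + 1/(2.85) = 1.784, so f = 0.561 m.
Since f is positive, the lens is converging.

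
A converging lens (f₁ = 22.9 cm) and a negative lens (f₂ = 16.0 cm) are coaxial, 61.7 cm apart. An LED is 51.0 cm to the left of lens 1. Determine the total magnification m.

m = -0.361

Lens 1: 1/d_i1 = 1/(22.9) − 1/(51.0) = 0.02406, so d_i1 = 41.56 cm; m₁ = −d_i1/d_o1 = -0.8149.
d_o2 = 61.7 − (41.56) = 20.14 cm.
f₂ = −16.0 cm (diverging).
Lens 2: 1/d_i2 = 1/(-16.0) − 1/(20.14) = -0.1122, so d_i2 = -8.916 cm; m₂ = −d_i2/d_o2 = +0.4427.
m = m₁·m₂ = (-0.8149)(+0.4427) = -0.361.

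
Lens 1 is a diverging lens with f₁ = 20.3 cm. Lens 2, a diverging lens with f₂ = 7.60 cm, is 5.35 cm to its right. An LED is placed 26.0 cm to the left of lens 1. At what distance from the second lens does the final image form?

5.23 cm

Lens 1 is diverging, so f₁ = −20.3 cm.
Lens 1: 1/d_i1 = 1/f₁ − 1/d_o1 = 1/(-20.3) − 1/(26.0) = -0.08772, so d_i1 = -11.40 cm.
The intermediate image is 11.40 cm to the left of lens 1 (virtual), which is 5.35 − (-11.40) = 16.75 cm to the left of lens 2, so d_o2 = +16.75 cm.
Lens 2 is diverging, so f₂ = −7.60 cm.
Lens 2: 1/d_i2 = 1/f₂ − 1/d_o2 = 1/(-7.60) − 1/(16.75) = -0.1913, so d_i2 = -5.23 cm.
The final image is virtual, 5.23 cm to the left of lens 2 (overall magnification ≈ 0.14).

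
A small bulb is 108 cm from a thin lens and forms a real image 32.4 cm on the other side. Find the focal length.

Real image ⇒ d_i = +32.4 cm.
1/f = 1/d_o + 1/d_i = 1/(108) + 1/(32.4) = 0.04012, so f = 24.9 cm.
Since f is positive, the thin lens is converging.

f = 24.9 cm (converging)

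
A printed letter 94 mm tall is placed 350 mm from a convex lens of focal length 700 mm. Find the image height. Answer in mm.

188 mm

1/d_i = 1/f − 1/d_o = 1/(700.0) − 1/(350) = -0.001429, so d_i = -700.0 mm.
m = −d_i/d_o = +2.000.
|h_i| = |m|·h_o = 2.000 × 94 = 188 mm. The image is virtual, upright and enlarged, on the same side as the object.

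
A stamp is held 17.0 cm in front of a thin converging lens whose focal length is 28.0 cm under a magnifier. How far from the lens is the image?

Thin-lens equation: 1/s_i = 1/f − 1/s_o = 1/(28.00) − 1/(17.0) = 0.03571 − 0.05882 = -0.02311, so s_i = -43.3 cm.
The image is virtual, upright and enlarged, on the same side as the object.

43.3 cm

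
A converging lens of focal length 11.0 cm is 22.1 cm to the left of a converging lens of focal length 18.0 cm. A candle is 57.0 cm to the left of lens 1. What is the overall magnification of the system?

Lens 1: 1/d_i1 = 1/(11.0) − 1/(57.0) = 0.07337, so d_i1 = 13.63 cm; m₁ = −d_i1/d_o1 = -0.2391.
d_o2 = 22.1 − (13.63) = 8.470 cm.
Lens 2: 1/d_i2 = 1/(18.0) − 1/(8.470) = -0.06251, so d_i2 = -16.00 cm; m₂ = −d_i2/d_o2 = +1.889.
m = m₁·m₂ = (-0.2391)(+1.889) = -0.452.

m = -0.452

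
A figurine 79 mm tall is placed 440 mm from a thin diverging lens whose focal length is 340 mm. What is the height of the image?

34.4 mm

For a diverging lens, f = -340 mm.
1/d_i = 1/f − 1/d_o = 1/(-340.0) − 1/(440) = -0.005214, so d_i = -191.8 mm.
m = −d_i/d_o = +0.4359.
|h_i| = |m|·h_o = 0.4359 × 79 = 34.4 mm. The image is virtual, upright and reduced, on the same side as the object.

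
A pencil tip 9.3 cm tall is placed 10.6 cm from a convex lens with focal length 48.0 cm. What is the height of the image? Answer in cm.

1/d_i = 1/f − 1/d_o = 1/(48.00) − 1/(10.6) = -0.07351, so d_i = -13.60 cm.
m = −d_i/d_o = +1.283.
|h_i| = |m|·h_o = 1.283 × 9.3 = 11.9 cm. The image is virtual, upright and enlarged, on the same side as the object.

11.9 cm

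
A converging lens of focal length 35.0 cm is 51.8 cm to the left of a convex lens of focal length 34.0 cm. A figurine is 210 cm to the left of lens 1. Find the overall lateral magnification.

Lens 1: 1/d_i1 = 1/(35.0) − 1/(210) = 0.02381, so d_i1 = 42.00 cm; m₁ = −d_i1/d_o1 = -0.2000.
d_o2 = 51.8 − (42.00) = 9.800 cm.
Lens 2: 1/d_i2 = 1/(34.0) − 1/(9.800) = -0.07263, so d_i2 = -13.77 cm; m₂ = −d_i2/d_o2 = +1.405.
m = m₁·m₂ = (-0.2000)(+1.405) = -0.281.

m = -0.281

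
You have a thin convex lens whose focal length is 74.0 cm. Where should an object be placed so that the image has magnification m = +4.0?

55.5 cm

m = −d_i/d_o ⇒ d_i = −m·d_o.
1/f = 1/d_o + 1/d_i = 1/d_o − 1/(m·d_o) = (1 − 1/m)/d_o, so d_o = f(1 − 1/m) = (74.00)(1 − 1/(+4.0)) = 55.5 cm.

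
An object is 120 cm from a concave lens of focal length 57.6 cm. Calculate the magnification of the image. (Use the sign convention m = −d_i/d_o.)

m = +0.324

For a concave lens, f = -57.6 cm.
1/d_i = 1/f − 1/d_o = 1/(-57.60) − 1/(120) = -0.02569, so d_i = -38.92 cm.
m = −d_i/d_o = −(-38.92)/(120) = +0.324.
The image is virtual, upright and reduced, on the same side as the object.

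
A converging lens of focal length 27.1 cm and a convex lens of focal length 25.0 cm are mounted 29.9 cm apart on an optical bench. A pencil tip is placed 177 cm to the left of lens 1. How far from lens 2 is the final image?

Lens 1: 1/d_i1 = 1/f₁ − 1/d_o1 = 1/(27.1) − 1/(177) = 0.03125, so d_i1 = 32.00 cm.
The intermediate image is 32.00 cm to the right of lens 1, which lies 2.100 cm to the right of lens 2 — a virtual object — so d_o2 = −2.100 cm.
Lens 2: 1/d_i2 = 1/f₂ − 1/d_o2 = 1/(25.0) − 1/(-2.100) = 0.5162, so d_i2 = 1.94 cm.
The final image is real, 1.94 cm to the right of lens 2 (overall magnification ≈ -0.17).

1.94 cm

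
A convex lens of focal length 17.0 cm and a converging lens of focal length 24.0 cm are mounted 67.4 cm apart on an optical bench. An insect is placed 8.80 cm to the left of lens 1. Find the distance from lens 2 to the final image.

33.3 cm

Lens 1: 1/d_i1 = 1/f₁ − 1/d_o1 = 1/(17.0) − 1/(8.80) = -0.05481, so d_i1 = -18.24 cm.
The intermediate image is 18.24 cm to the left of lens 1 (virtual), which is 67.4 − (-18.24) = 85.64 cm to the left of lens 2, so d_o2 = +85.64 cm.
Lens 2: 1/d_i2 = 1/f₂ − 1/d_o2 = 1/(24.0) − 1/(85.64) = 0.02999, so d_i2 = 33.3 cm.
The final image is real, 33.3 cm to the right of lens 2 (overall magnification ≈ -0.81).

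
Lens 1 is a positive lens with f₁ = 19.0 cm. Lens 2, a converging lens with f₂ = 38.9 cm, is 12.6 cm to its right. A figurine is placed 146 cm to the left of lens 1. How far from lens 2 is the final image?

7.47 cm

Lens 1: 1/d_i1 = 1/f₁ − 1/d_o1 = 1/(19.0) − 1/(146) = 0.04578, so d_i1 = 21.84 cm.
The intermediate image is 21.84 cm to the right of lens 1, which lies 9.240 cm to the right of lens 2 — a virtual object — so d_o2 = −9.240 cm.
Lens 2: 1/d_i2 = 1/f₂ − 1/d_o2 = 1/(38.9) − 1/(-9.240) = 0.1339, so d_i2 = 7.47 cm.
The final image is real, 7.47 cm to the right of lens 2 (overall magnification ≈ -0.12).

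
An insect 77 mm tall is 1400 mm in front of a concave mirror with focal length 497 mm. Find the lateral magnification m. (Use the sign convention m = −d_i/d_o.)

m = -0.550

1/d_i = 1/f − 1/d_o = 1/(497.0) − 1/(1400) = 0.001298, so d_i = 770.5 mm.
m = −d_i/d_o = −(770.5)/(1400) = -0.550.
The image is real, inverted and reduced, in front of the mirror.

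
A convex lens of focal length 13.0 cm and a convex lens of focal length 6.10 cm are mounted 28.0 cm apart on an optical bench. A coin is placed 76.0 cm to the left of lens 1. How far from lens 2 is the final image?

12.1 cm

Lens 1: 1/d_i1 = 1/f₁ − 1/d_o1 = 1/(13.0) − 1/(76.0) = 0.06377, so d_i1 = 15.68 cm.
The intermediate image is 15.68 cm to the right of lens 1, which is 28.0 − (15.68) = 12.32 cm to the left of lens 2, so d_o2 = +12.32 cm.
Lens 2: 1/d_i2 = 1/f₂ − 1/d_o2 = 1/(6.10) − 1/(12.32) = 0.08277, so d_i2 = 12.1 cm.
The final image is real, 12.1 cm to the right of lens 2 (overall magnification ≈ 0.20).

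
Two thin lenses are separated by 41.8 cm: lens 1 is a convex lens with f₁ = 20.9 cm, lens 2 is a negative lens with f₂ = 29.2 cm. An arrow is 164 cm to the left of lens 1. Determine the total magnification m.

Lens 1: 1/d_i1 = 1/(20.9) − 1/(164) = 0.04175, so d_i1 = 23.95 cm; m₁ = −d_i1/d_o1 = -0.1460.
d_o2 = 41.8 − (23.95) = 17.85 cm.
f₂ = −29.2 cm (diverging).
Lens 2: 1/d_i2 = 1/(-29.2) − 1/(17.85) = -0.09027, so d_i2 = -11.08 cm; m₂ = −d_i2/d_o2 = +0.6206.
m = m₁·m₂ = (-0.1460)(+0.6206) = -0.0906.

m = -0.0906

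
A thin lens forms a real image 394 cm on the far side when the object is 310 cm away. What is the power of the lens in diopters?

P = +0.576 D

d_i = +394 cm.
1/f = 1/d_o + 1/d_i = 1/(310) + 1/(394) = 0.005764 cm⁻¹.
f = 173.5 cm = 1.735 m, so P = 1/f = +0.576 D.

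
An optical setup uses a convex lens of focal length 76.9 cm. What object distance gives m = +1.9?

m = −d_i/d_o ⇒ d_i = −m·d_o.
1/f = 1/d_o + 1/d_i = 1/d_o − 1/(m·d_o) = (1 − 1/m)/d_o, so d_o = f(1 − 1/m) = (76.90)(1 − 1/(+1.9)) = 36.4 cm.

36.4 cm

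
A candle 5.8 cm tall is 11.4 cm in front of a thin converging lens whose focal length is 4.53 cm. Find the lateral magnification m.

m = -0.659

1/d_i = 1/f − 1/d_o = 1/(4.530) − 1/(11.4) = 0.1330, so d_i = 7.517 cm.
m = −d_i/d_o = −(7.517)/(11.4) = -0.659.
The image is real, inverted and reduced, on the far side of the lens.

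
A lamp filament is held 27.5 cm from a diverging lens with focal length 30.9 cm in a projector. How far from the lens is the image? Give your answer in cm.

For a diverging lens, f = -30.9 cm.
Thin-lens equation: 1/d_i = 1/f − 1/d_o = 1/(-30.90) − 1/(27.5) = -0.03236 − 0.03636 = -0.06873, so d_i = -14.6 cm.
The image is virtual, upright and reduced, on the same side as the object.

14.6 cm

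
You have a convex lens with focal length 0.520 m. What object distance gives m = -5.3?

m = −d_i/d_o ⇒ d_i = −m·d_o.
1/f = 1/d_o + 1/d_i = 1/d_o − 1/(m·d_o) = (1 − 1/m)/d_o, so d_o = f(1 − 1/m) = (0.5200)(1 − 1/(-5.3)) = 0.618 m.

0.618 m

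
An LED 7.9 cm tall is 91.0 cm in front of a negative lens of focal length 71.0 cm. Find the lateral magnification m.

For a negative lens, f = -71.0 cm.
1/d_i = 1/f − 1/d_o = 1/(-71.00) − 1/(91.0) = -0.02507, so d_i = -39.88 cm.
m = −d_i/d_o = −(-39.88)/(91.0) = +0.438.
The image is virtual, upright and reduced, on the same side as the object.

m = +0.438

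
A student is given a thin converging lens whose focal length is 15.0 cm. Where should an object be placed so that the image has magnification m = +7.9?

13.1 cm

m = −d_i/d_o ⇒ d_i = −m·d_o.
1/f = 1/d_o + 1/d_i = 1/d_o − 1/(m·d_o) = (1 − 1/m)/d_o, so d_o = f(1 − 1/m) = (15.00)(1 − 1/(+7.9)) = 13.1 cm.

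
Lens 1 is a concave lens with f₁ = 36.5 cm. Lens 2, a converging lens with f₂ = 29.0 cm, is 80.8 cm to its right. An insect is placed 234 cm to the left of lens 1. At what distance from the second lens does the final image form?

39.1 cm

Lens 1 is diverging, so f₁ = −36.5 cm.
Lens 1: 1/d_i1 = 1/f₁ − 1/d_o1 = 1/(-36.5) − 1/(234) = -0.03167, so d_i1 = -31.57 cm.
The intermediate image is 31.57 cm to the left of lens 1 (virtual), which is 80.8 − (-31.57) = 112.4 cm to the left of lens 2, so d_o2 = +112.4 cm.
Lens 2: 1/d_i2 = 1/f₂ − 1/d_o2 = 1/(29.0) − 1/(112.4) = 0.02559, so d_i2 = 39.1 cm.
The final image is real, 39.1 cm to the right of lens 2 (overall magnification ≈ -0.047).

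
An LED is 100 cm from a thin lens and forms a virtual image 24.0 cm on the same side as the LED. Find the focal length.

f = -31.6 cm (diverging)

Virtual image ⇒ d_i = −24.0 cm.
1/f = 1/d_o + 1/d_i = 1/(100) + 1/(-24.0) = -0.03167, so f = -31.6 cm.
Since f is negative, the thin lens is diverging.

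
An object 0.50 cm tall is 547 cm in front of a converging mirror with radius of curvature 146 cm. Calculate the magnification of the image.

f = R/2 = 146/2 = 73.00 cm.
1/d_i = 1/f − 1/d_o = 1/(73.00) − 1/(547) = 0.01187, so d_i = 84.24 cm.
m = −d_i/d_o = −(84.24)/(547) = -0.154.
The image is real, inverted and reduced, in front of the mirror.

m = -0.154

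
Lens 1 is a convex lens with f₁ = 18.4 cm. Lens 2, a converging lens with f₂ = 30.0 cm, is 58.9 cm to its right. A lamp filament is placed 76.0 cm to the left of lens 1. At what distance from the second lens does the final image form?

225 cm

Lens 1: 1/d_i1 = 1/f₁ − 1/d_o1 = 1/(18.4) − 1/(76.0) = 0.04119, so d_i1 = 24.28 cm.
The intermediate image is 24.28 cm to the right of lens 1, which is 58.9 − (24.28) = 34.62 cm to the left of lens 2, so d_o2 = +34.62 cm.
Lens 2: 1/d_i2 = 1/f₂ − 1/d_o2 = 1/(30.0) − 1/(34.62) = 0.004448, so d_i2 = 225 cm.
The final image is real, 225 cm to the right of lens 2 (overall magnification ≈ 2.1).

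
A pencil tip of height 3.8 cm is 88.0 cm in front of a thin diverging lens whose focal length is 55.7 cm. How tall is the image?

1.47 cm

For a diverging lens, f = -55.7 cm.
1/d_i = 1/f − 1/d_o = 1/(-55.70) − 1/(88.0) = -0.02932, so d_i = -34.11 cm.
m = −d_i/d_o = +0.3876.
|h_i| = |m|·h_o = 0.3876 × 3.8 = 1.47 cm. The image is virtual, upright and reduced, on the same side as the object.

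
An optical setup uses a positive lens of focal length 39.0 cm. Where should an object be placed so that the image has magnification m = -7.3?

m = −d_i/d_o ⇒ d_i = −m·d_o.
1/f = 1/d_o + 1/d_i = 1/d_o − 1/(m·d_o) = (1 − 1/m)/d_o, so d_o = f(1 − 1/m) = (39.00)(1 − 1/(-7.3)) = 44.3 cm.

44.3 cm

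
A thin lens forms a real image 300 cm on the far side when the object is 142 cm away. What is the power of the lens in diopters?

d_i = +300 cm.
1/f = 1/d_o + 1/d_i = 1/(142) + 1/(300) = 0.01038 cm⁻¹.
f = 96.38 cm = 0.9638 m, so P = 1/f = +1.04 D.

P = +1.04 D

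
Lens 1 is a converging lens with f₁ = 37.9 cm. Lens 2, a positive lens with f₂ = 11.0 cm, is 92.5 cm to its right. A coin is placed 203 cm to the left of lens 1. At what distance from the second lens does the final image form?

14.5 cm

Lens 1: 1/d_i1 = 1/f₁ − 1/d_o1 = 1/(37.9) − 1/(203) = 0.02146, so d_i1 = 46.60 cm.
The intermediate image is 46.60 cm to the right of lens 1, which is 92.5 − (46.60) = 45.90 cm to the left of lens 2, so d_o2 = +45.90 cm.
Lens 2: 1/d_i2 = 1/f₂ − 1/d_o2 = 1/(11.0) − 1/(45.90) = 0.06912, so d_i2 = 14.5 cm.
The final image is real, 14.5 cm to the right of lens 2 (overall magnification ≈ 0.072).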